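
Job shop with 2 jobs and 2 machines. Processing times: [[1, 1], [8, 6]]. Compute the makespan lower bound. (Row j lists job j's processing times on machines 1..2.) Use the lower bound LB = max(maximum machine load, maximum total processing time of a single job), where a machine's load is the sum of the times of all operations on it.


Machine loads:
  Machine 1: 1 + 8 = 9
  Machine 2: 1 + 6 = 7
Max machine load = 9
Job totals:
  Job 1: 2
  Job 2: 14
Max job total = 14
Lower bound = max(9, 14) = 14

14


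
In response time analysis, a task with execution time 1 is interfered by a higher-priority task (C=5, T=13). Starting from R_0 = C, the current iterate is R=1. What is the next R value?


R_next = C + ceil(R_prev / T_hp) * C_hp
ceil(1 / 13) = ceil(0.0769) = 1
Interference = 1 * 5 = 5
R_next = 1 + 5 = 6

6


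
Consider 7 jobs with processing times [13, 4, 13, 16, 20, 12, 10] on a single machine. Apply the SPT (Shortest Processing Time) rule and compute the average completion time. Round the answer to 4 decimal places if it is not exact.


Sort jobs by processing time (SPT order): [4, 10, 12, 13, 13, 16, 20]
Compute completion times sequentially:
  Job 1: processing = 4, completes at 4
  Job 2: processing = 10, completes at 14
  Job 3: processing = 12, completes at 26
  Job 4: processing = 13, completes at 39
  Job 5: processing = 13, completes at 52
  Job 6: processing = 16, completes at 68
  Job 7: processing = 20, completes at 88
Sum of completion times = 291
Average completion time = 291/7 = 41.5714

41.5714


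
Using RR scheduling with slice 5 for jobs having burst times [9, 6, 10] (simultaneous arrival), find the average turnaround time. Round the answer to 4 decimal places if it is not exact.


Time quantum = 5
Execution trace:
  J1 runs 5 units, time = 5
  J2 runs 5 units, time = 10
  J3 runs 5 units, time = 15
  J1 runs 4 units, time = 19
  J2 runs 1 units, time = 20
  J3 runs 5 units, time = 25
Finish times: [19, 20, 25]
Average turnaround = 64/3 = 21.3333

21.3333


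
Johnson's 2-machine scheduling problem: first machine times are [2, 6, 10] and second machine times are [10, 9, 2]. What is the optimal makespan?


Apply Johnson's rule:
  Group 1 (a <= b): [(1, 2, 10), (2, 6, 9)]
  Group 2 (a > b): [(3, 10, 2)]
Optimal job order: [1, 2, 3]
Schedule:
  Job 1: M1 done at 2, M2 done at 12
  Job 2: M1 done at 8, M2 done at 21
  Job 3: M1 done at 18, M2 done at 23
Makespan = 23

23


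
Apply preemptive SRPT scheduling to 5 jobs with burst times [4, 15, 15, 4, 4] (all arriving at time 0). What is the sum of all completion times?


Since all jobs arrive at t=0, SRPT equals SPT ordering.
SPT order: [4, 4, 4, 15, 15]
Completion times:
  Job 1: p=4, C=4
  Job 2: p=4, C=8
  Job 3: p=4, C=12
  Job 4: p=15, C=27
  Job 5: p=15, C=42
Total completion time = 4 + 8 + 12 + 27 + 42 = 93

93


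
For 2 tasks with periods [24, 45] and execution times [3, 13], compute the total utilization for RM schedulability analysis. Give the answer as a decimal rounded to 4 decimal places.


Compute individual utilizations (exact fractions):
  Task 1: C/T = 3/24 = 1/8 (approx. 0.125)
  Task 2: C/T = 13/45 (approx. 0.2889)
Total utilization U = 1/8 + 13/45 = 149/360
Rounded to 4 decimal places: U = 0.4139
RM (Liu & Layland) bound for 2 tasks = 0.828427; compare with U = 149/360 (approx. 0.413889)
U <= bound, so schedulable by RM sufficient condition.

0.4139


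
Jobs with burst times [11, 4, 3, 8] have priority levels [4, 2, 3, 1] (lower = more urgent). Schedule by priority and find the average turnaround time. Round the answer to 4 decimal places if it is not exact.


Sort by priority (ascending = highest first):
Order: [(1, 8), (2, 4), (3, 3), (4, 11)]
Completion times:
  Priority 1, burst=8, C=8
  Priority 2, burst=4, C=12
  Priority 3, burst=3, C=15
  Priority 4, burst=11, C=26
Average turnaround = 61/4 = 15.25

15.25


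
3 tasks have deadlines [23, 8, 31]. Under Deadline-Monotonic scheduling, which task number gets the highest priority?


Sort tasks by relative deadline (ascending):
  Task 2: deadline = 8
  Task 1: deadline = 23
  Task 3: deadline = 31
Priority order (highest first): [2, 1, 3]
Highest priority task = 2

2


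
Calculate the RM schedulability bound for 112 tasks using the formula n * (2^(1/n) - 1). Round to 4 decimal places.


Compute 2^(1/112) = 1.0062080044
Subtract 1: 1.0062080044 - 1 = 0.0062080044
Multiply by n: 112 * 0.0062080044 = 0.6952964928
Round to 4 dp: 0.6953

0.6953


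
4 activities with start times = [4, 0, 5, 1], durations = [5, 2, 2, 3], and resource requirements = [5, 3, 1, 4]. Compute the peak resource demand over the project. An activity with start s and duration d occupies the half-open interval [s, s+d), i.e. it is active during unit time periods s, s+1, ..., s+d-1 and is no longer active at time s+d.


Each activity i is active on [start_i, start_i + duration_i).
Compute total resource usage per time slot:
  t=0: active resources = [3], total = 3
  t=1: active resources = [3, 4], total = 7
  t=2: active resources = [4], total = 4
  t=3: active resources = [4], total = 4
  t=4: active resources = [5], total = 5
  t=5: active resources = [5, 1], total = 6
  t=6: active resources = [5, 1], total = 6
  t=7: active resources = [5], total = 5
  t=8: active resources = [5], total = 5
Peak resource demand = 7

7


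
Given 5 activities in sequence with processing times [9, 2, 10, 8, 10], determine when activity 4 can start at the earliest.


Activity 4 starts after activities 1 through 3 complete.
Predecessor durations: [9, 2, 10]
ES = 9 + 2 + 10 = 21

21


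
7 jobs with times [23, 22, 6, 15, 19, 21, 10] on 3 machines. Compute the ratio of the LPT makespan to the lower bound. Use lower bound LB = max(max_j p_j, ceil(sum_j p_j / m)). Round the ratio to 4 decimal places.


LPT order: [23, 22, 21, 19, 15, 10, 6]
Machine loads after assignment: [39, 37, 40]
LPT makespan = 40
Lower bound = max(max_job, ceil(total/3)) = max(23, 39) = 39
Ratio = 40 / 39 = 1.0256

1.0256


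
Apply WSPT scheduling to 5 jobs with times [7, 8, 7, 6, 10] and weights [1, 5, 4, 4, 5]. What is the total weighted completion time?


Compute p/w ratios and sort ascending (WSPT): [(6, 4), (8, 5), (7, 4), (10, 5), (7, 1)]
Compute weighted completion times:
  Job (p=6,w=4): C=6, w*C=4*6=24
  Job (p=8,w=5): C=14, w*C=5*14=70
  Job (p=7,w=4): C=21, w*C=4*21=84
  Job (p=10,w=5): C=31, w*C=5*31=155
  Job (p=7,w=1): C=38, w*C=1*38=38
Total weighted completion time = 371

371


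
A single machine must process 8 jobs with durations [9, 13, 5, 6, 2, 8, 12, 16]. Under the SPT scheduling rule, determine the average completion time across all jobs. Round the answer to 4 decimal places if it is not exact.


Sort jobs by processing time (SPT order): [2, 5, 6, 8, 9, 12, 13, 16]
Compute completion times sequentially:
  Job 1: processing = 2, completes at 2
  Job 2: processing = 5, completes at 7
  Job 3: processing = 6, completes at 13
  Job 4: processing = 8, completes at 21
  Job 5: processing = 9, completes at 30
  Job 6: processing = 12, completes at 42
  Job 7: processing = 13, completes at 55
  Job 8: processing = 16, completes at 71
Sum of completion times = 241
Average completion time = 241/8 = 30.125

30.125


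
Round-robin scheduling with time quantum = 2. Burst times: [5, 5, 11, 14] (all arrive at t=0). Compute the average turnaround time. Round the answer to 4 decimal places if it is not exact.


Time quantum = 2
Execution trace:
  J1 runs 2 units, time = 2
  J2 runs 2 units, time = 4
  J3 runs 2 units, time = 6
  J4 runs 2 units, time = 8
  J1 runs 2 units, time = 10
  J2 runs 2 units, time = 12
  J3 runs 2 units, time = 14
  J4 runs 2 units, time = 16
  J1 runs 1 units, time = 17
  J2 runs 1 units, time = 18
  J3 runs 2 units, time = 20
  J4 runs 2 units, time = 22
  J3 runs 2 units, time = 24
  J4 runs 2 units, time = 26
  J3 runs 2 units, time = 28
  J4 runs 2 units, time = 30
  J3 runs 1 units, time = 31
  J4 runs 2 units, time = 33
  J4 runs 2 units, time = 35
Finish times: [17, 18, 31, 35]
Average turnaround = 101/4 = 25.25

25.25


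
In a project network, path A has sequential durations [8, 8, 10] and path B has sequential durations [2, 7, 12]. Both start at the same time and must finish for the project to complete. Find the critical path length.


Path A total = 8 + 8 + 10 = 26
Path B total = 2 + 7 + 12 = 21
Critical path = longest path = max(26, 21) = 26

26


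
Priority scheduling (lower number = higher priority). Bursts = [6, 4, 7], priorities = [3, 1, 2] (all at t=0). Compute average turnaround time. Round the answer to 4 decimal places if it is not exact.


Sort by priority (ascending = highest first):
Order: [(1, 4), (2, 7), (3, 6)]
Completion times:
  Priority 1, burst=4, C=4
  Priority 2, burst=7, C=11
  Priority 3, burst=6, C=17
Average turnaround = 32/3 = 10.6667

10.6667


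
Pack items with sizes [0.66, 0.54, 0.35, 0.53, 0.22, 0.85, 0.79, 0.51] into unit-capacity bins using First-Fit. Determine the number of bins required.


Place items sequentially using First-Fit:
  Item 0.66 -> new Bin 1
  Item 0.54 -> new Bin 2
  Item 0.35 -> Bin 2 (now 0.89)
  Item 0.53 -> new Bin 3
  Item 0.22 -> Bin 1 (now 0.88)
  Item 0.85 -> new Bin 4
  Item 0.79 -> new Bin 5
  Item 0.51 -> new Bin 6
Total bins used = 6

6


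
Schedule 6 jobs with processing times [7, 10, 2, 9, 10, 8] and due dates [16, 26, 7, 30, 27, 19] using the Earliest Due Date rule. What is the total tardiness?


Sort by due date (EDD order): [(2, 7), (7, 16), (8, 19), (10, 26), (10, 27), (9, 30)]
Compute completion times and tardiness:
  Job 1: p=2, d=7, C=2, tardiness=max(0,2-7)=0
  Job 2: p=7, d=16, C=9, tardiness=max(0,9-16)=0
  Job 3: p=8, d=19, C=17, tardiness=max(0,17-19)=0
  Job 4: p=10, d=26, C=27, tardiness=max(0,27-26)=1
  Job 5: p=10, d=27, C=37, tardiness=max(0,37-27)=10
  Job 6: p=9, d=30, C=46, tardiness=max(0,46-30)=16
Total tardiness = 27

27


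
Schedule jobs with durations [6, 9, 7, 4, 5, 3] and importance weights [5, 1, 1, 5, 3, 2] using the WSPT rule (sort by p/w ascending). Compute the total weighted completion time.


Compute p/w ratios and sort ascending (WSPT): [(4, 5), (6, 5), (3, 2), (5, 3), (7, 1), (9, 1)]
Compute weighted completion times:
  Job (p=4,w=5): C=4, w*C=5*4=20
  Job (p=6,w=5): C=10, w*C=5*10=50
  Job (p=3,w=2): C=13, w*C=2*13=26
  Job (p=5,w=3): C=18, w*C=3*18=54
  Job (p=7,w=1): C=25, w*C=1*25=25
  Job (p=9,w=1): C=34, w*C=1*34=34
Total weighted completion time = 209

209


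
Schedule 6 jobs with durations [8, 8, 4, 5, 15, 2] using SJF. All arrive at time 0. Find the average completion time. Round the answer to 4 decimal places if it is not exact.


SJF order (ascending): [2, 4, 5, 8, 8, 15]
Completion times:
  Job 1: burst=2, C=2
  Job 2: burst=4, C=6
  Job 3: burst=5, C=11
  Job 4: burst=8, C=19
  Job 5: burst=8, C=27
  Job 6: burst=15, C=42
Average completion = 107/6 = 17.8333

17.8333


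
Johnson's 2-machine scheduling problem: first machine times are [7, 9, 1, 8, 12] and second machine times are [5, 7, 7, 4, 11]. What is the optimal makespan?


Apply Johnson's rule:
  Group 1 (a <= b): [(3, 1, 7)]
  Group 2 (a > b): [(5, 12, 11), (2, 9, 7), (1, 7, 5), (4, 8, 4)]
Optimal job order: [3, 5, 2, 1, 4]
Schedule:
  Job 3: M1 done at 1, M2 done at 8
  Job 5: M1 done at 13, M2 done at 24
  Job 2: M1 done at 22, M2 done at 31
  Job 1: M1 done at 29, M2 done at 36
  Job 4: M1 done at 37, M2 done at 41
Makespan = 41

41


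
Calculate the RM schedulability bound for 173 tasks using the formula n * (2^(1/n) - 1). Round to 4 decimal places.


Compute 2^(1/173) = 1.0040146684
Subtract 1: 1.0040146684 - 1 = 0.0040146684
Multiply by n: 173 * 0.0040146684 = 0.6945376332
Round to 4 dp: 0.6945

0.6945


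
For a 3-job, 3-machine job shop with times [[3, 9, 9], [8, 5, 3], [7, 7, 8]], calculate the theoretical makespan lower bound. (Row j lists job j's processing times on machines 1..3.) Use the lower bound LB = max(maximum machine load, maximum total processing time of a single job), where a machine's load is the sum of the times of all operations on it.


Machine loads:
  Machine 1: 3 + 8 + 7 = 18
  Machine 2: 9 + 5 + 7 = 21
  Machine 3: 9 + 3 + 8 = 20
Max machine load = 21
Job totals:
  Job 1: 21
  Job 2: 16
  Job 3: 22
Max job total = 22
Lower bound = max(21, 22) = 22

22


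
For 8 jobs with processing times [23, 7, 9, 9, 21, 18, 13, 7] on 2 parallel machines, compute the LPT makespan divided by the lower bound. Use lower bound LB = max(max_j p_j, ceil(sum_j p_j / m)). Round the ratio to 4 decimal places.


LPT order: [23, 21, 18, 13, 9, 9, 7, 7]
Machine loads after assignment: [52, 55]
LPT makespan = 55
Lower bound = max(max_job, ceil(total/2)) = max(23, 54) = 54
Ratio = 55 / 54 = 1.0185

1.0185


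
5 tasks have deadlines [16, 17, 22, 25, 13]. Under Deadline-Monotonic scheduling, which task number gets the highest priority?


Sort tasks by relative deadline (ascending):
  Task 5: deadline = 13
  Task 1: deadline = 16
  Task 2: deadline = 17
  Task 3: deadline = 22
  Task 4: deadline = 25
Priority order (highest first): [5, 1, 2, 3, 4]
Highest priority task = 5

5


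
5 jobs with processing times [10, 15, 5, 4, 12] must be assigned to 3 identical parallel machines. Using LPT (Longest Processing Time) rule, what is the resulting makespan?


Sort jobs in decreasing order (LPT): [15, 12, 10, 5, 4]
Assign each job to the least loaded machine:
  Machine 1: jobs [15], load = 15
  Machine 2: jobs [12, 4], load = 16
  Machine 3: jobs [10, 5], load = 15
Makespan = max load = 16

16


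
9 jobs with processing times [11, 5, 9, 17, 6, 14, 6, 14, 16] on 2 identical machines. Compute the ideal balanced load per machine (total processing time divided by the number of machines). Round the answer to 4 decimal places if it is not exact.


Total processing time = 11 + 5 + 9 + 17 + 6 + 14 + 6 + 14 + 16 = 98
Number of machines = 2
Ideal balanced load = 98 / 2 = 49.0

49.0


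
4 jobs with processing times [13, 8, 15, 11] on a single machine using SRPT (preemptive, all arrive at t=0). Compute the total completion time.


Since all jobs arrive at t=0, SRPT equals SPT ordering.
SPT order: [8, 11, 13, 15]
Completion times:
  Job 1: p=8, C=8
  Job 2: p=11, C=19
  Job 3: p=13, C=32
  Job 4: p=15, C=47
Total completion time = 8 + 19 + 32 + 47 = 106

106


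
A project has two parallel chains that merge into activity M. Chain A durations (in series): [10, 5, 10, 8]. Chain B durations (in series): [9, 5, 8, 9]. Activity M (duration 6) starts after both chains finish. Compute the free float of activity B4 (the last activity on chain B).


ES(B4) = sum of predecessors on chain B = 22
EF(B4) = ES + duration = 22 + 9 = 31
Successor of B4 is M. ES(M) = max(sum(A), sum(B)) = max(33, 31) = 33
Free float = ES(successor) - EF(current) = 33 - 31 = 2

2


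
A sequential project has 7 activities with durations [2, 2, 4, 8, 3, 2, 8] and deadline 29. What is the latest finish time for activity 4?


LF(activity 4) = deadline - sum of successor durations
Successors: activities 5 through 7 with durations [3, 2, 8]
Sum of successor durations = 13
LF = 29 - 13 = 16

16


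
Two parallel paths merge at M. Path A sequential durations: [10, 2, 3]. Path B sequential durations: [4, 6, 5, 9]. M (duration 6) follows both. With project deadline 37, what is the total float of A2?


Forward pass: ES(A2) = sum of predecessors on chain A = 10
EF = ES + duration = 10 + 2 = 12
Backward pass: LF(M) = deadline = 37; LS(M) = 37 - 6 = 31
LF(A2) = LS(M) - sum(successors on chain A) = 31 - 3 = 28
LS = LF - duration = 28 - 2 = 26
Total float = LS - ES = 26 - 10 = 16

16


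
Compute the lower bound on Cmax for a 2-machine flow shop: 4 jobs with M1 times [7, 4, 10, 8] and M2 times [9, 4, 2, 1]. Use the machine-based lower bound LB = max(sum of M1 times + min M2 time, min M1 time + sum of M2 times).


LB1 = sum(M1 times) + min(M2 times) = 29 + 1 = 30
LB2 = min(M1 times) + sum(M2 times) = 4 + 16 = 20
Lower bound = max(LB1, LB2) = max(30, 20) = 30

30


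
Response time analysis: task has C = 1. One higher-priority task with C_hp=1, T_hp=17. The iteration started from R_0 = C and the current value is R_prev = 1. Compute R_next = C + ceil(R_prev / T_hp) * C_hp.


R_next = C + ceil(R_prev / T_hp) * C_hp
ceil(1 / 17) = ceil(0.0588) = 1
Interference = 1 * 1 = 1
R_next = 1 + 1 = 2

2


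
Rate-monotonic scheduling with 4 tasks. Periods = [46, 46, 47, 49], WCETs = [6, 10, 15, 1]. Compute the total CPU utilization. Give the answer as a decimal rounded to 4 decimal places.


Compute individual utilizations (exact fractions):
  Task 1: C/T = 6/46 = 3/23 (approx. 0.1304)
  Task 2: C/T = 10/46 = 5/23 (approx. 0.2174)
  Task 3: C/T = 15/47 (approx. 0.3191)
  Task 4: C/T = 1/49 (approx. 0.0204)
Total utilization U = 3/23 + 5/23 + 15/47 + 1/49 = 36410/52969
Rounded to 4 decimal places: U = 0.6874
RM (Liu & Layland) bound for 4 tasks = 0.756828; compare with U = 36410/52969 (approx. 0.687383)
U <= bound, so schedulable by RM sufficient condition.

0.6874


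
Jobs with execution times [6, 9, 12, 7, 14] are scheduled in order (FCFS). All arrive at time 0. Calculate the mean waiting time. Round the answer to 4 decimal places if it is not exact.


FCFS order (as given): [6, 9, 12, 7, 14]
Waiting times:
  Job 1: wait = 0
  Job 2: wait = 6
  Job 3: wait = 15
  Job 4: wait = 27
  Job 5: wait = 34
Sum of waiting times = 82
Average waiting time = 82/5 = 16.4

16.4


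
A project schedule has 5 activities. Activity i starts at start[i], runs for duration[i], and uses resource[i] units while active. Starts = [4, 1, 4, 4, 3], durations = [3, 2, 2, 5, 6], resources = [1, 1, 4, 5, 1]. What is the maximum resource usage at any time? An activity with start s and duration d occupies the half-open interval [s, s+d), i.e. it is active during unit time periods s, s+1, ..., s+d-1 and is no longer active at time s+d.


Each activity i is active on [start_i, start_i + duration_i).
Compute total resource usage per time slot:
  t=0: active resources = [], total = 0
  t=1: active resources = [1], total = 1
  t=2: active resources = [1], total = 1
  t=3: active resources = [1], total = 1
  t=4: active resources = [1, 4, 5, 1], total = 11
  t=5: active resources = [1, 4, 5, 1], total = 11
  t=6: active resources = [1, 5, 1], total = 7
  t=7: active resources = [5, 1], total = 6
  t=8: active resources = [5, 1], total = 6
Peak resource demand = 11

11


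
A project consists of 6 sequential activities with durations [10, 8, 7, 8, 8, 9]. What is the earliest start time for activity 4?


Activity 4 starts after activities 1 through 3 complete.
Predecessor durations: [10, 8, 7]
ES = 10 + 8 + 7 = 25

25


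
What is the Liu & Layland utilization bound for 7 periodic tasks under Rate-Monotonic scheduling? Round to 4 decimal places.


Compute 2^(1/7) = 1.1040895137
Subtract 1: 1.1040895137 - 1 = 0.1040895137
Multiply by n: 7 * 0.1040895137 = 0.7286265959
Round to 4 dp: 0.7286

0.7286


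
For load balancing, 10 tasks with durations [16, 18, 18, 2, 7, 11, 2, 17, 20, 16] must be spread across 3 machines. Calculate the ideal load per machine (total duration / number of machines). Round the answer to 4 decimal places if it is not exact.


Total processing time = 16 + 18 + 18 + 2 + 7 + 11 + 2 + 17 + 20 + 16 = 127
Number of machines = 3
Ideal balanced load = 127 / 3 = 42.3333

42.3333


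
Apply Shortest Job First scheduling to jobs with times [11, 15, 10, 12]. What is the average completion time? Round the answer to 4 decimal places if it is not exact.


SJF order (ascending): [10, 11, 12, 15]
Completion times:
  Job 1: burst=10, C=10
  Job 2: burst=11, C=21
  Job 3: burst=12, C=33
  Job 4: burst=15, C=48
Average completion = 112/4 = 28.0

28.0


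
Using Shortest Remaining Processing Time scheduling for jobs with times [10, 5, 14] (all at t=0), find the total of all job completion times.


Since all jobs arrive at t=0, SRPT equals SPT ordering.
SPT order: [5, 10, 14]
Completion times:
  Job 1: p=5, C=5
  Job 2: p=10, C=15
  Job 3: p=14, C=29
Total completion time = 5 + 15 + 29 = 49

49


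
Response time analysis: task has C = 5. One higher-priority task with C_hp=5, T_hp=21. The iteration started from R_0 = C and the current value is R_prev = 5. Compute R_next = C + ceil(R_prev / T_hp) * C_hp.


R_next = C + ceil(R_prev / T_hp) * C_hp
ceil(5 / 21) = ceil(0.2381) = 1
Interference = 1 * 5 = 5
R_next = 5 + 5 = 10

10


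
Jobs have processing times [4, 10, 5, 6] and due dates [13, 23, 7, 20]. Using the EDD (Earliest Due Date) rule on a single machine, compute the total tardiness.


Sort by due date (EDD order): [(5, 7), (4, 13), (6, 20), (10, 23)]
Compute completion times and tardiness:
  Job 1: p=5, d=7, C=5, tardiness=max(0,5-7)=0
  Job 2: p=4, d=13, C=9, tardiness=max(0,9-13)=0
  Job 3: p=6, d=20, C=15, tardiness=max(0,15-20)=0
  Job 4: p=10, d=23, C=25, tardiness=max(0,25-23)=2
Total tardiness = 2

2


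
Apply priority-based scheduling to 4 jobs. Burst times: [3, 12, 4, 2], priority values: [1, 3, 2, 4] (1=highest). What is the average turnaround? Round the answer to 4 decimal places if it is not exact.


Sort by priority (ascending = highest first):
Order: [(1, 3), (2, 4), (3, 12), (4, 2)]
Completion times:
  Priority 1, burst=3, C=3
  Priority 2, burst=4, C=7
  Priority 3, burst=12, C=19
  Priority 4, burst=2, C=21
Average turnaround = 50/4 = 12.5

12.5


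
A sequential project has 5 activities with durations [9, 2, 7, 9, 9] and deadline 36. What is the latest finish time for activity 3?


LF(activity 3) = deadline - sum of successor durations
Successors: activities 4 through 5 with durations [9, 9]
Sum of successor durations = 18
LF = 36 - 18 = 18

18


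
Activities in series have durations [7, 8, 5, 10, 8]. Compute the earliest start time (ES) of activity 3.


Activity 3 starts after activities 1 through 2 complete.
Predecessor durations: [7, 8]
ES = 7 + 8 = 15

15


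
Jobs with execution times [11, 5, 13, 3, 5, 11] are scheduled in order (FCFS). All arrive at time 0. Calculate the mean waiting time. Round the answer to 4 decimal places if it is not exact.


FCFS order (as given): [11, 5, 13, 3, 5, 11]
Waiting times:
  Job 1: wait = 0
  Job 2: wait = 11
  Job 3: wait = 16
  Job 4: wait = 29
  Job 5: wait = 32
  Job 6: wait = 37
Sum of waiting times = 125
Average waiting time = 125/6 = 20.8333

20.8333


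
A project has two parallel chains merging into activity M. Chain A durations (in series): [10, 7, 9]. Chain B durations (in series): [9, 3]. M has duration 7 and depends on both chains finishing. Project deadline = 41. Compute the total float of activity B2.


Forward pass: ES(B2) = sum of predecessors on chain B = 9
EF = ES + duration = 9 + 3 = 12
Backward pass: LF(M) = deadline = 41; LS(M) = 41 - 7 = 34
LF(B2) = LS(M) - sum(successors on chain B) = 34 - 0 = 34
LS = LF - duration = 34 - 3 = 31
Total float = LS - ES = 31 - 9 = 22

22


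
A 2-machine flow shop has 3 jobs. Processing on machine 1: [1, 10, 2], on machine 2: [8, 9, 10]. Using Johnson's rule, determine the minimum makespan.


Apply Johnson's rule:
  Group 1 (a <= b): [(1, 1, 8), (3, 2, 10)]
  Group 2 (a > b): [(2, 10, 9)]
Optimal job order: [1, 3, 2]
Schedule:
  Job 1: M1 done at 1, M2 done at 9
  Job 3: M1 done at 3, M2 done at 19
  Job 2: M1 done at 13, M2 done at 28
Makespan = 28

28


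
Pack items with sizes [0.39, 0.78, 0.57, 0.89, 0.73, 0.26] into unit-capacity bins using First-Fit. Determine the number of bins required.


Place items sequentially using First-Fit:
  Item 0.39 -> new Bin 1
  Item 0.78 -> new Bin 2
  Item 0.57 -> Bin 1 (now 0.96)
  Item 0.89 -> new Bin 3
  Item 0.73 -> new Bin 4
  Item 0.26 -> Bin 4 (now 0.99)
Total bins used = 4

4


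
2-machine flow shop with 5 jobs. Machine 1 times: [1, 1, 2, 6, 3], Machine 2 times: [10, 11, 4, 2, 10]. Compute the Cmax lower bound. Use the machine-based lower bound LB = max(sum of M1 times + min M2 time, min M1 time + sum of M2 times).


LB1 = sum(M1 times) + min(M2 times) = 13 + 2 = 15
LB2 = min(M1 times) + sum(M2 times) = 1 + 37 = 38
Lower bound = max(LB1, LB2) = max(15, 38) = 38

38


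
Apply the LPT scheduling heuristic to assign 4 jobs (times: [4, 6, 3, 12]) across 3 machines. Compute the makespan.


Sort jobs in decreasing order (LPT): [12, 6, 4, 3]
Assign each job to the least loaded machine:
  Machine 1: jobs [12], load = 12
  Machine 2: jobs [6], load = 6
  Machine 3: jobs [4, 3], load = 7
Makespan = max load = 12

12


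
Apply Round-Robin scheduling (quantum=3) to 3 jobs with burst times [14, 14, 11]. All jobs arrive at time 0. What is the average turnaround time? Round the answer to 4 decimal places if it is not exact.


Time quantum = 3
Execution trace:
  J1 runs 3 units, time = 3
  J2 runs 3 units, time = 6
  J3 runs 3 units, time = 9
  J1 runs 3 units, time = 12
  J2 runs 3 units, time = 15
  J3 runs 3 units, time = 18
  J1 runs 3 units, time = 21
  J2 runs 3 units, time = 24
  J3 runs 3 units, time = 27
  J1 runs 3 units, time = 30
  J2 runs 3 units, time = 33
  J3 runs 2 units, time = 35
  J1 runs 2 units, time = 37
  J2 runs 2 units, time = 39
Finish times: [37, 39, 35]
Average turnaround = 111/3 = 37.0

37.0


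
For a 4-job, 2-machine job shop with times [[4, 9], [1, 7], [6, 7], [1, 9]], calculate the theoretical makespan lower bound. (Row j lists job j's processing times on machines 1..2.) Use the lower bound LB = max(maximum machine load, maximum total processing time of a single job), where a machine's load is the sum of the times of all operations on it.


Machine loads:
  Machine 1: 4 + 1 + 6 + 1 = 12
  Machine 2: 9 + 7 + 7 + 9 = 32
Max machine load = 32
Job totals:
  Job 1: 13
  Job 2: 8
  Job 3: 13
  Job 4: 10
Max job total = 13
Lower bound = max(32, 13) = 32

32


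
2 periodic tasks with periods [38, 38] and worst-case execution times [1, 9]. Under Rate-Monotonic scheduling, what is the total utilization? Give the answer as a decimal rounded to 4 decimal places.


Compute individual utilizations (exact fractions):
  Task 1: C/T = 1/38 (approx. 0.0263)
  Task 2: C/T = 9/38 (approx. 0.2368)
Total utilization U = 1/38 + 9/38 = 5/19
Rounded to 4 decimal places: U = 0.2632
RM (Liu & Layland) bound for 2 tasks = 0.828427; compare with U = 5/19 (approx. 0.263158)
U <= bound, so schedulable by RM sufficient condition.

0.2632


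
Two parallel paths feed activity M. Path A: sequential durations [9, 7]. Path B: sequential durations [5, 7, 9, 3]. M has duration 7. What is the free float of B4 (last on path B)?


ES(B4) = sum of predecessors on chain B = 21
EF(B4) = ES + duration = 21 + 3 = 24
Successor of B4 is M. ES(M) = max(sum(A), sum(B)) = max(16, 24) = 24
Free float = ES(successor) - EF(current) = 24 - 24 = 0

0


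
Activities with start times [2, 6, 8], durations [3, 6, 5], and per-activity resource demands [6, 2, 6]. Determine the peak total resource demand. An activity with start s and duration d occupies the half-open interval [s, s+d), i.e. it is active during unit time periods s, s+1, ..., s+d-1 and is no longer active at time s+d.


Each activity i is active on [start_i, start_i + duration_i).
Compute total resource usage per time slot:
  t=0: active resources = [], total = 0
  t=1: active resources = [], total = 0
  t=2: active resources = [6], total = 6
  t=3: active resources = [6], total = 6
  t=4: active resources = [6], total = 6
  t=5: active resources = [], total = 0
  t=6: active resources = [2], total = 2
  t=7: active resources = [2], total = 2
  t=8: active resources = [2, 6], total = 8
  t=9: active resources = [2, 6], total = 8
  t=10: active resources = [2, 6], total = 8
  t=11: active resources = [2, 6], total = 8
  t=12: active resources = [6], total = 6
Peak resource demand = 8

8


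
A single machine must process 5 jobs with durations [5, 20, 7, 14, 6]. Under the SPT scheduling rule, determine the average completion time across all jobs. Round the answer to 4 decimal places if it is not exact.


Sort jobs by processing time (SPT order): [5, 6, 7, 14, 20]
Compute completion times sequentially:
  Job 1: processing = 5, completes at 5
  Job 2: processing = 6, completes at 11
  Job 3: processing = 7, completes at 18
  Job 4: processing = 14, completes at 32
  Job 5: processing = 20, completes at 52
Sum of completion times = 118
Average completion time = 118/5 = 23.6

23.6


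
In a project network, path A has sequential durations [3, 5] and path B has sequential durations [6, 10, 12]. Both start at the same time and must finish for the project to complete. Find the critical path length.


Path A total = 3 + 5 = 8
Path B total = 6 + 10 + 12 = 28
Critical path = longest path = max(8, 28) = 28

28


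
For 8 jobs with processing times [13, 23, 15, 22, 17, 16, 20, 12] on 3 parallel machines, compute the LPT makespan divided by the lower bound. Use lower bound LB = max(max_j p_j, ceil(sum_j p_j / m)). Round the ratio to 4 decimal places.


LPT order: [23, 22, 20, 17, 16, 15, 13, 12]
Machine loads after assignment: [50, 38, 50]
LPT makespan = 50
Lower bound = max(max_job, ceil(total/3)) = max(23, 46) = 46
Ratio = 50 / 46 = 1.087

1.087


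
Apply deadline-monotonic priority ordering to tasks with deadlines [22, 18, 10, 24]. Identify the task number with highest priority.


Sort tasks by relative deadline (ascending):
  Task 3: deadline = 10
  Task 2: deadline = 18
  Task 1: deadline = 22
  Task 4: deadline = 24
Priority order (highest first): [3, 2, 1, 4]
Highest priority task = 3

3


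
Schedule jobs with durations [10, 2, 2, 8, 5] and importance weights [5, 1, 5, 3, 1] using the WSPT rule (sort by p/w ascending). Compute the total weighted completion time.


Compute p/w ratios and sort ascending (WSPT): [(2, 5), (10, 5), (2, 1), (8, 3), (5, 1)]
Compute weighted completion times:
  Job (p=2,w=5): C=2, w*C=5*2=10
  Job (p=10,w=5): C=12, w*C=5*12=60
  Job (p=2,w=1): C=14, w*C=1*14=14
  Job (p=8,w=3): C=22, w*C=3*22=66
  Job (p=5,w=1): C=27, w*C=1*27=27
Total weighted completion time = 177

177


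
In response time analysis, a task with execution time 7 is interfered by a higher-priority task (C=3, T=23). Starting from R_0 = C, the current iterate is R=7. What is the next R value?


R_next = C + ceil(R_prev / T_hp) * C_hp
ceil(7 / 23) = ceil(0.3043) = 1
Interference = 1 * 3 = 3
R_next = 7 + 3 = 10

10


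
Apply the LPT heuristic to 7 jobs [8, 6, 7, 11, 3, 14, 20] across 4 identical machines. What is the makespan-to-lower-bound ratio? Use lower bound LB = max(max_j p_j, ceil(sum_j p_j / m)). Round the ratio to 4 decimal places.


LPT order: [20, 14, 11, 8, 7, 6, 3]
Machine loads after assignment: [20, 17, 17, 15]
LPT makespan = 20
Lower bound = max(max_job, ceil(total/4)) = max(20, 18) = 20
Ratio = 20 / 20 = 1.0

1.0


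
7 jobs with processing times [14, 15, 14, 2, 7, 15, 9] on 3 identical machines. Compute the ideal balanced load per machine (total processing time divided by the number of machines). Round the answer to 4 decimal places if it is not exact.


Total processing time = 14 + 15 + 14 + 2 + 7 + 15 + 9 = 76
Number of machines = 3
Ideal balanced load = 76 / 3 = 25.3333

25.3333


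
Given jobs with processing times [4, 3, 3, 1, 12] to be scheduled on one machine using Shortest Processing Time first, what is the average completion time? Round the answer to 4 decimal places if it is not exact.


Sort jobs by processing time (SPT order): [1, 3, 3, 4, 12]
Compute completion times sequentially:
  Job 1: processing = 1, completes at 1
  Job 2: processing = 3, completes at 4
  Job 3: processing = 3, completes at 7
  Job 4: processing = 4, completes at 11
  Job 5: processing = 12, completes at 23
Sum of completion times = 46
Average completion time = 46/5 = 9.2

9.2


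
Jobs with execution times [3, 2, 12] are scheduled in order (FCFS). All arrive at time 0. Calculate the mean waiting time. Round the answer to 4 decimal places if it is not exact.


FCFS order (as given): [3, 2, 12]
Waiting times:
  Job 1: wait = 0
  Job 2: wait = 3
  Job 3: wait = 5
Sum of waiting times = 8
Average waiting time = 8/3 = 2.6667

2.6667


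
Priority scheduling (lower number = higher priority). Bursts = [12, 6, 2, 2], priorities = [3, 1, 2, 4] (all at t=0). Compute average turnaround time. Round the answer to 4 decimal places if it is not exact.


Sort by priority (ascending = highest first):
Order: [(1, 6), (2, 2), (3, 12), (4, 2)]
Completion times:
  Priority 1, burst=6, C=6
  Priority 2, burst=2, C=8
  Priority 3, burst=12, C=20
  Priority 4, burst=2, C=22
Average turnaround = 56/4 = 14.0

14.0


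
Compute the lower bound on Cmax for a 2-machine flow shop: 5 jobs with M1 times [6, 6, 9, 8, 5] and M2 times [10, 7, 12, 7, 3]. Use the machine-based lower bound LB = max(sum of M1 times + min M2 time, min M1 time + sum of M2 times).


LB1 = sum(M1 times) + min(M2 times) = 34 + 3 = 37
LB2 = min(M1 times) + sum(M2 times) = 5 + 39 = 44
Lower bound = max(LB1, LB2) = max(37, 44) = 44

44


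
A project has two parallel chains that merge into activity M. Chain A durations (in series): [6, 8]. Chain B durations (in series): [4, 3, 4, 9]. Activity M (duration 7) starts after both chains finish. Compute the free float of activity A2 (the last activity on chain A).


ES(A2) = sum of predecessors on chain A = 6
EF(A2) = ES + duration = 6 + 8 = 14
Successor of A2 is M. ES(M) = max(sum(A), sum(B)) = max(14, 20) = 20
Free float = ES(successor) - EF(current) = 20 - 14 = 6

6


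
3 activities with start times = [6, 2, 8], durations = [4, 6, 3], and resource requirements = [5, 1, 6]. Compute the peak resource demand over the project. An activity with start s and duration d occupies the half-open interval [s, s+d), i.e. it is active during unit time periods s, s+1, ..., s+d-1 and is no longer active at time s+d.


Each activity i is active on [start_i, start_i + duration_i).
Compute total resource usage per time slot:
  t=0: active resources = [], total = 0
  t=1: active resources = [], total = 0
  t=2: active resources = [1], total = 1
  t=3: active resources = [1], total = 1
  t=4: active resources = [1], total = 1
  t=5: active resources = [1], total = 1
  t=6: active resources = [5, 1], total = 6
  t=7: active resources = [5, 1], total = 6
  t=8: active resources = [5, 6], total = 11
  t=9: active resources = [5, 6], total = 11
  t=10: active resources = [6], total = 6
Peak resource demand = 11

11


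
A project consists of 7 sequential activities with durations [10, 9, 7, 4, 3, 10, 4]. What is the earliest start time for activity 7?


Activity 7 starts after activities 1 through 6 complete.
Predecessor durations: [10, 9, 7, 4, 3, 10]
ES = 10 + 9 + 7 + 4 + 3 + 10 = 43

43


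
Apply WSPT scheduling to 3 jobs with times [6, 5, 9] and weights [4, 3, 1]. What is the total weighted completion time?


Compute p/w ratios and sort ascending (WSPT): [(6, 4), (5, 3), (9, 1)]
Compute weighted completion times:
  Job (p=6,w=4): C=6, w*C=4*6=24
  Job (p=5,w=3): C=11, w*C=3*11=33
  Job (p=9,w=1): C=20, w*C=1*20=20
Total weighted completion time = 77

77


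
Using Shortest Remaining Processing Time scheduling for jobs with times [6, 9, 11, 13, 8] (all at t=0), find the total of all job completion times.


Since all jobs arrive at t=0, SRPT equals SPT ordering.
SPT order: [6, 8, 9, 11, 13]
Completion times:
  Job 1: p=6, C=6
  Job 2: p=8, C=14
  Job 3: p=9, C=23
  Job 4: p=11, C=34
  Job 5: p=13, C=47
Total completion time = 6 + 14 + 23 + 34 + 47 = 124

124


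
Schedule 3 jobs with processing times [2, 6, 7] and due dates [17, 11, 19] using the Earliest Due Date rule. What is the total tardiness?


Sort by due date (EDD order): [(6, 11), (2, 17), (7, 19)]
Compute completion times and tardiness:
  Job 1: p=6, d=11, C=6, tardiness=max(0,6-11)=0
  Job 2: p=2, d=17, C=8, tardiness=max(0,8-17)=0
  Job 3: p=7, d=19, C=15, tardiness=max(0,15-19)=0
Total tardiness = 0

0


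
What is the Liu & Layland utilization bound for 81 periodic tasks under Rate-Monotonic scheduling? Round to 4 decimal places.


Compute 2^(1/81) = 1.0085940916
Subtract 1: 1.0085940916 - 1 = 0.0085940916
Multiply by n: 81 * 0.0085940916 = 0.6961214196
Round to 4 dp: 0.6961

0.6961


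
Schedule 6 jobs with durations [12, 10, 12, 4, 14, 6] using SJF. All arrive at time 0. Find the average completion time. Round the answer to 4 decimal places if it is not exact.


SJF order (ascending): [4, 6, 10, 12, 12, 14]
Completion times:
  Job 1: burst=4, C=4
  Job 2: burst=6, C=10
  Job 3: burst=10, C=20
  Job 4: burst=12, C=32
  Job 5: burst=12, C=44
  Job 6: burst=14, C=58
Average completion = 168/6 = 28.0

28.0


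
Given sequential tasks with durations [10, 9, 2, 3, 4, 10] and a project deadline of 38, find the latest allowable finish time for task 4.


LF(activity 4) = deadline - sum of successor durations
Successors: activities 5 through 6 with durations [4, 10]
Sum of successor durations = 14
LF = 38 - 14 = 24

24


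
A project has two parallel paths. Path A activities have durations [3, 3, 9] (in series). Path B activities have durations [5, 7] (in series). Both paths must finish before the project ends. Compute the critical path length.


Path A total = 3 + 3 + 9 = 15
Path B total = 5 + 7 = 12
Critical path = longest path = max(15, 12) = 15

15


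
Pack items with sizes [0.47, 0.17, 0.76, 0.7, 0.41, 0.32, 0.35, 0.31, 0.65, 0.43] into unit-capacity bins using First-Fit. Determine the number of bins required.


Place items sequentially using First-Fit:
  Item 0.47 -> new Bin 1
  Item 0.17 -> Bin 1 (now 0.64)
  Item 0.76 -> new Bin 2
  Item 0.7 -> new Bin 3
  Item 0.41 -> new Bin 4
  Item 0.32 -> Bin 1 (now 0.96)
  Item 0.35 -> Bin 4 (now 0.76)
  Item 0.31 -> new Bin 5
  Item 0.65 -> Bin 5 (now 0.96)
  Item 0.43 -> new Bin 6
Total bins used = 6

6


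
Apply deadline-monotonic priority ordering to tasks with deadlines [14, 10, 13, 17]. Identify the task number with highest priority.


Sort tasks by relative deadline (ascending):
  Task 2: deadline = 10
  Task 3: deadline = 13
  Task 1: deadline = 14
  Task 4: deadline = 17
Priority order (highest first): [2, 3, 1, 4]
Highest priority task = 2

2


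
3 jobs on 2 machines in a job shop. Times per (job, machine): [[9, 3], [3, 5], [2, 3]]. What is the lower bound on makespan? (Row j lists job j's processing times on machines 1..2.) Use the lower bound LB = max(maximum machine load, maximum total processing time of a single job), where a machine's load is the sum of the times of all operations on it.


Machine loads:
  Machine 1: 9 + 3 + 2 = 14
  Machine 2: 3 + 5 + 3 = 11
Max machine load = 14
Job totals:
  Job 1: 12
  Job 2: 8
  Job 3: 5
Max job total = 12
Lower bound = max(14, 12) = 14

14


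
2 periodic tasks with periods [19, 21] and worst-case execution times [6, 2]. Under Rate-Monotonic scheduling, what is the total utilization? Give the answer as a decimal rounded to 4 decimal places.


Compute individual utilizations (exact fractions):
  Task 1: C/T = 6/19 (approx. 0.3158)
  Task 2: C/T = 2/21 (approx. 0.0952)
Total utilization U = 6/19 + 2/21 = 164/399
Rounded to 4 decimal places: U = 0.4110
RM (Liu & Layland) bound for 2 tasks = 0.828427; compare with U = 164/399 (approx. 0.411028)
U <= bound, so schedulable by RM sufficient condition.

0.4110


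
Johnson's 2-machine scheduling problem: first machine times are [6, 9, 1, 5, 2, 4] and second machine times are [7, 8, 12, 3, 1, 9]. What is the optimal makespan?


Apply Johnson's rule:
  Group 1 (a <= b): [(3, 1, 12), (6, 4, 9), (1, 6, 7)]
  Group 2 (a > b): [(2, 9, 8), (4, 5, 3), (5, 2, 1)]
Optimal job order: [3, 6, 1, 2, 4, 5]
Schedule:
  Job 3: M1 done at 1, M2 done at 13
  Job 6: M1 done at 5, M2 done at 22
  Job 1: M1 done at 11, M2 done at 29
  Job 2: M1 done at 20, M2 done at 37
  Job 4: M1 done at 25, M2 done at 40
  Job 5: M1 done at 27, M2 done at 41
Makespan = 41

41


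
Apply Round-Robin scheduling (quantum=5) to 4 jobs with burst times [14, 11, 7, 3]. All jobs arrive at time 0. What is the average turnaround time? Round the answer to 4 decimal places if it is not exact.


Time quantum = 5
Execution trace:
  J1 runs 5 units, time = 5
  J2 runs 5 units, time = 10
  J3 runs 5 units, time = 15
  J4 runs 3 units, time = 18
  J1 runs 5 units, time = 23
  J2 runs 5 units, time = 28
  J3 runs 2 units, time = 30
  J1 runs 4 units, time = 34
  J2 runs 1 units, time = 35
Finish times: [34, 35, 30, 18]
Average turnaround = 117/4 = 29.25

29.25
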